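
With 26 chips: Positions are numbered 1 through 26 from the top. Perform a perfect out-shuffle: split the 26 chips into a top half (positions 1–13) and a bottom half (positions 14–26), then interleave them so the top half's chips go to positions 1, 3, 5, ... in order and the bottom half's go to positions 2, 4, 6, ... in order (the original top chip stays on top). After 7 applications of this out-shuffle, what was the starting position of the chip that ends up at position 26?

26

Work backwards from position 26, undoing one out-shuffle at a time:
26 ← 26 ← 26 ← 26 ← 26 ← 26 ← 26 ← 26
So the chip now at position 26 started at position 26.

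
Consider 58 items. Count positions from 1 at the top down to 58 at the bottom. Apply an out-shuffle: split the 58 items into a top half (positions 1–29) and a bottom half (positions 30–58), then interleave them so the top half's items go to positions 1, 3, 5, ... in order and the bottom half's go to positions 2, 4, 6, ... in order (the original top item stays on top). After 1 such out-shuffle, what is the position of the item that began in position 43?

Track the item's position through each out-shuffle:
43 → 28

28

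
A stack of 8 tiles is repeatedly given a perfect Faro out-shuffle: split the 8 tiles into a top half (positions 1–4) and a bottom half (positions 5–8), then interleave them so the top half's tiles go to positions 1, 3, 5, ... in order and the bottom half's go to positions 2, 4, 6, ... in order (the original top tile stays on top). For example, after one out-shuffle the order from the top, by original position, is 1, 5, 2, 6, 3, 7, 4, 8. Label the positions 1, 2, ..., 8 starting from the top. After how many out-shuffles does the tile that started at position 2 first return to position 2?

Follow position 2 under repeated out-shuffles:
2 → 3 → 5 → 2
It first returns after 3 out-shuffles.

3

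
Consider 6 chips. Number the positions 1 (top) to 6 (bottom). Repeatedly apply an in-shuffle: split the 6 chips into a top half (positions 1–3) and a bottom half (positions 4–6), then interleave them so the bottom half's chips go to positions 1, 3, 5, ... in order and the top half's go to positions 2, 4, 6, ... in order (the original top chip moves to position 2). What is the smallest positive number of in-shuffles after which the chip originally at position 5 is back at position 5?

Follow position 5 under repeated in-shuffles:
5 → 3 → 6 → 5
It first returns after 3 in-shuffles.

3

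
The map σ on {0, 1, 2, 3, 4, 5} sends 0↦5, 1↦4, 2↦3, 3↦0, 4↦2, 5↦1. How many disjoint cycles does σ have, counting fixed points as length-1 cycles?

Cycle decomposition: (0 5 1 4 2 3).
1 cycle.

1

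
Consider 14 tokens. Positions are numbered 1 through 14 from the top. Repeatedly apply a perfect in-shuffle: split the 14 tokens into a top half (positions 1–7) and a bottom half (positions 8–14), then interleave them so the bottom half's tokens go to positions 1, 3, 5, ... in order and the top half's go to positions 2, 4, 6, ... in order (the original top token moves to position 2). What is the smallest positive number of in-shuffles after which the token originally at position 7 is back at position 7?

Follow position 7 under repeated in-shuffles:
7 → 14 → 13 → 11 → 7
It first returns after 4 in-shuffles.

4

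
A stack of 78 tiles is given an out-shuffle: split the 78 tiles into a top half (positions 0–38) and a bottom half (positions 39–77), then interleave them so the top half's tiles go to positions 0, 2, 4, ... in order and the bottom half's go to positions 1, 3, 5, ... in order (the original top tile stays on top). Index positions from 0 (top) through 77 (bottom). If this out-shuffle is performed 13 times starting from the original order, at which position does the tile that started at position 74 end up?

Track position through each out-shuffle: 74 → 71 → 65 → 53 → 29 → ... (continuing for 13 shuffles total) → 64.

64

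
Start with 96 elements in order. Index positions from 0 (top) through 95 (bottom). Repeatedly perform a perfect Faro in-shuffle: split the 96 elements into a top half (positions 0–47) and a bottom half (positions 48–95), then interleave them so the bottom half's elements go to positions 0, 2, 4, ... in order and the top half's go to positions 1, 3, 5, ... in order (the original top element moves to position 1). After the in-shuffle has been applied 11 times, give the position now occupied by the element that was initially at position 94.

74

Track the element's position through each in-shuffle:
94 → 92 → 88 → 80 → 64 → 32 → 65 → 34 → 69 → 42 → 85 → 74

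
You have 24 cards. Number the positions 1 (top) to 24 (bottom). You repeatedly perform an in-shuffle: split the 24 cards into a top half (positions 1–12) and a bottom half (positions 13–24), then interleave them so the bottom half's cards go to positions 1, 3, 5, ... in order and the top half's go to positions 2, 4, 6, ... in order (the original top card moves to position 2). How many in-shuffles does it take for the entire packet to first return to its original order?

20

The in-shuffle permutes the 24 positions with cycle lengths [4, 20].
Every card is home exactly when every cycle has completed a whole number of laps, i.e. after lcm(4, 20) = 20 in-shuffles.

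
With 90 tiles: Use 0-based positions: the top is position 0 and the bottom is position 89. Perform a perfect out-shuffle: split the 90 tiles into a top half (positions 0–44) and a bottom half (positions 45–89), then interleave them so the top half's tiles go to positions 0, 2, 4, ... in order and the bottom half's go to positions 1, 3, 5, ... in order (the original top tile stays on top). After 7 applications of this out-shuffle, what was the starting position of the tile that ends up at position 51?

Work backwards from position 51, undoing one out-shuffle at a time:
51 ← 70 ← 35 ← 62 ← 31 ← 60 ← 30 ← 15
So the tile now at position 51 started at position 15.

15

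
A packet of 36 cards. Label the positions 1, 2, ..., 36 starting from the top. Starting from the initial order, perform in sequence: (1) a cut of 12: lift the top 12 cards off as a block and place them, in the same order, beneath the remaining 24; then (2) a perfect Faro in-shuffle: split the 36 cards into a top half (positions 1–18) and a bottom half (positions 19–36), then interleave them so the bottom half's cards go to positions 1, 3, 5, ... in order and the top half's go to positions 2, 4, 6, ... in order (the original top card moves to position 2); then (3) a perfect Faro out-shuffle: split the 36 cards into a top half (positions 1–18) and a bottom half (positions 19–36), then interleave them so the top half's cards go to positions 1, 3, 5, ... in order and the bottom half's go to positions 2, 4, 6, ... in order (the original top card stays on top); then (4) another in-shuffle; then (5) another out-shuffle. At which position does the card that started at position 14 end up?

Track the card from position 14 forward through each operation:
  after op 1 (cut 12): 14 → 2
  after op 2 (in-shuffle): 2 → 4
  after op 3 (out-shuffle): 4 → 7
  after op 4 (in-shuffle): 7 → 14
  after op 5 (out-shuffle): 14 → 27

27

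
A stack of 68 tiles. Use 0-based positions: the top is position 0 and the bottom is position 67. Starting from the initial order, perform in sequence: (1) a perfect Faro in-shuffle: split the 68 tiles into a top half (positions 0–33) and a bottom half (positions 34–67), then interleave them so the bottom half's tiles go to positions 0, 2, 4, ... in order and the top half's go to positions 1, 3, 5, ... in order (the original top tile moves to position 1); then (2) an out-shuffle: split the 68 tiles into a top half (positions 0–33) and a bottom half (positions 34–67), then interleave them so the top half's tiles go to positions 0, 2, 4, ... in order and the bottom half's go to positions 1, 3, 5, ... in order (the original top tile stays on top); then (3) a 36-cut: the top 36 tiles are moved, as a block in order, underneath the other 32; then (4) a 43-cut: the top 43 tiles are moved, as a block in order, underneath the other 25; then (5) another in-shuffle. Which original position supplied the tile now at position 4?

28

Undo the operations in reverse order, starting from position 4:
  undo op 5 (in-shuffle, from bottom half): 4 ← 36
  undo op 4 (cut 43): 36 ← 11
  undo op 3 (cut 36): 11 ← 47
  undo op 2 (out-shuffle, from bottom half): 47 ← 57
  undo op 1 (in-shuffle, from top half): 57 ← 28
So the tile at position 4 came from original position 28.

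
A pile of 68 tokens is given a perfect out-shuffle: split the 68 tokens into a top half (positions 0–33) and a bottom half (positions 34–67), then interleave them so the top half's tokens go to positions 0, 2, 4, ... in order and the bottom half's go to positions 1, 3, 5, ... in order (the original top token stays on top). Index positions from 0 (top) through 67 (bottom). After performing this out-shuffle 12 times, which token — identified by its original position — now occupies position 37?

19

Work backwards from position 37, undoing one out-shuffle at a time:
37 ← 52 ← 26 ← 13 ← 40 ← 20 ← 10 ← 5 ← 36 ← 18 ← 9 ← 38 ← 19
So the token now at position 37 started at position 19.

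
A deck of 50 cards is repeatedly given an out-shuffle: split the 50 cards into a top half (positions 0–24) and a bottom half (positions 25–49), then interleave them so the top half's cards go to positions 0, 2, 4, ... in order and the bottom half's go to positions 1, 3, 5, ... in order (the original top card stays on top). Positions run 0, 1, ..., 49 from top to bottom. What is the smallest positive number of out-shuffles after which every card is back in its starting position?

21

The out-shuffle permutes the 50 positions with cycle lengths [1, 1, 3, 3, 21, 21].
Every card is home exactly when every cycle has completed a whole number of laps, i.e. after lcm(1, 3, 21) = 21 out-shuffles.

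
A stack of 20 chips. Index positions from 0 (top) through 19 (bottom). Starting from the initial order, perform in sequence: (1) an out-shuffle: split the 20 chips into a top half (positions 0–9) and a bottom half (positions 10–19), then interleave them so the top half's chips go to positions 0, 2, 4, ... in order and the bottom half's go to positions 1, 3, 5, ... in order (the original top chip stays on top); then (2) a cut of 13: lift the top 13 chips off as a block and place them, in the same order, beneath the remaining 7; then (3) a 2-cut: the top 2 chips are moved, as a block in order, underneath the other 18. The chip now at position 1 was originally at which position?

8

Undo the operations in reverse order, starting from position 1:
  undo op 3 (cut 2): 1 ← 3
  undo op 2 (cut 13): 3 ← 16
  undo op 1 (out-shuffle, from top half): 16 ← 8
So the chip at position 1 came from original position 8.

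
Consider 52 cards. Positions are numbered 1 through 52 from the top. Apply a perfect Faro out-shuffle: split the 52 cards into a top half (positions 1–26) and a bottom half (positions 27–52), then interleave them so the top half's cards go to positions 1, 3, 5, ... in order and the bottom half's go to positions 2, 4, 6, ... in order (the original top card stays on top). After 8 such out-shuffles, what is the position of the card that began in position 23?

Track the card's position through each out-shuffle:
23 → 45 → 38 → 24 → 47 → 42 → 32 → 12 → 23

23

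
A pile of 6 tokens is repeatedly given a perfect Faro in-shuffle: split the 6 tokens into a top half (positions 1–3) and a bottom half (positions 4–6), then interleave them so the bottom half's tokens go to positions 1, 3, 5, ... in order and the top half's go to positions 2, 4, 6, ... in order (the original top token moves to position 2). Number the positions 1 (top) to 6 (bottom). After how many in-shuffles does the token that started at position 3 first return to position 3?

3

Follow position 3 under repeated in-shuffles:
3 → 6 → 5 → 3
It first returns after 3 in-shuffles.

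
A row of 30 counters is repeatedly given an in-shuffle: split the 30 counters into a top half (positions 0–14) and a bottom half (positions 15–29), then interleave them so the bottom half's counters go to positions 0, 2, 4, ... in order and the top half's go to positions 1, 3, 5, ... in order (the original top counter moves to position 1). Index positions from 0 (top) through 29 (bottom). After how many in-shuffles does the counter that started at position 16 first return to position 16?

Follow position 16 under repeated in-shuffles:
16 → 2 → 5 → 11 → 23 → 16
It first returns after 5 in-shuffles.

5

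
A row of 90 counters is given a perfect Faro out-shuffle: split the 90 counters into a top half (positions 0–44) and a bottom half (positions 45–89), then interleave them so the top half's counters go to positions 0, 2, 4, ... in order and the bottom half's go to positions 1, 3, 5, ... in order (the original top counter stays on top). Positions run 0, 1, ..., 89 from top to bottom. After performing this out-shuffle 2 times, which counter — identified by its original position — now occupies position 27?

Work backwards from position 27, undoing one out-shuffle at a time:
27 ← 58 ← 29
So the counter now at position 27 started at position 29.

29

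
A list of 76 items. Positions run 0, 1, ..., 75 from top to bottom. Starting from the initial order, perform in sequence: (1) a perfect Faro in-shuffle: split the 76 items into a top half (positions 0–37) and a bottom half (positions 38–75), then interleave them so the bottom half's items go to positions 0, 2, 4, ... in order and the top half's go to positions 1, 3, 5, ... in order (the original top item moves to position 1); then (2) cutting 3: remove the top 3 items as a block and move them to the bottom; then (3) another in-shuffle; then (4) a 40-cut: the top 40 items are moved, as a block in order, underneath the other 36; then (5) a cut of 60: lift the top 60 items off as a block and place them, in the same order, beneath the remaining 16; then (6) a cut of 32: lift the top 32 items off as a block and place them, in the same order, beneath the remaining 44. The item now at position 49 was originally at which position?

Undo the operations in reverse order, starting from position 49:
  undo op 6 (cut 32): 49 ← 5
  undo op 5 (cut 60): 5 ← 65
  undo op 4 (cut 40): 65 ← 29
  undo op 3 (in-shuffle, from top half): 29 ← 14
  undo op 2 (cut 3): 14 ← 17
  undo op 1 (in-shuffle, from top half): 17 ← 8
So the item at position 49 came from original position 8.

8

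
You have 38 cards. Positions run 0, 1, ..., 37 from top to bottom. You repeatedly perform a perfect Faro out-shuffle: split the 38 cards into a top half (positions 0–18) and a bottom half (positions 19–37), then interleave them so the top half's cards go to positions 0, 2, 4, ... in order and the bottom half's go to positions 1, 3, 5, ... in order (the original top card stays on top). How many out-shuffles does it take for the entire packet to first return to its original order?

36

The out-shuffle permutes the 38 positions with cycle lengths [1, 1, 36].
Every card is home exactly when every cycle has completed a whole number of laps, i.e. after lcm(1, 36) = 36 out-shuffles.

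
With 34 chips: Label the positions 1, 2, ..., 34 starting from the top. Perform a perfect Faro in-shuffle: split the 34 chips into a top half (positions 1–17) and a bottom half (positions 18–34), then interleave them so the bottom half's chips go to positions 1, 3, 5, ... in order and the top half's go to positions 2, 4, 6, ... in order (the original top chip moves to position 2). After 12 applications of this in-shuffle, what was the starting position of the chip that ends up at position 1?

Work backwards from position 1, undoing one in-shuffle at a time:
1 ← 18 ← 9 ← 22 ← 11 ← 23 ← 29 ← 32 ← 16 ← 8 ← 4 ← 2 ← 1
So the chip now at position 1 started at position 1.

1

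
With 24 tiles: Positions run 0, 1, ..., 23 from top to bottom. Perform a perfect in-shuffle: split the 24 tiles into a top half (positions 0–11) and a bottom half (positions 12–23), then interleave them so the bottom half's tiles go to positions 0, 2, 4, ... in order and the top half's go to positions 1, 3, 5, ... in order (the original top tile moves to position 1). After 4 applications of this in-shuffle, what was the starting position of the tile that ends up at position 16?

Work backwards from position 16, undoing one in-shuffle at a time:
16 ← 20 ← 22 ← 23 ← 11
So the tile now at position 16 started at position 11.

11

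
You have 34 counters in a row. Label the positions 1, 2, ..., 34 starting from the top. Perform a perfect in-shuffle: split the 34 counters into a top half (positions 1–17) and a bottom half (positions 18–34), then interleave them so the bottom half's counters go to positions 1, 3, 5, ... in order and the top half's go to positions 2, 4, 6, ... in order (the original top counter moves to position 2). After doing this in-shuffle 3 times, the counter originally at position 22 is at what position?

Track the counter's position through each in-shuffle:
22 → 9 → 18 → 1

1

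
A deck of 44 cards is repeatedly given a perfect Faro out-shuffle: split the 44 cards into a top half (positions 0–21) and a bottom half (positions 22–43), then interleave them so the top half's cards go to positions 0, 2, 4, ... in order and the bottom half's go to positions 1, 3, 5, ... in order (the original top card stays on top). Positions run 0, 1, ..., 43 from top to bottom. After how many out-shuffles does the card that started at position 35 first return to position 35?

14

Follow position 35 under repeated out-shuffles:
35 → 27 → 11 → 22 → 1 → 2 → 4 → 8 → 16 → 32 → 21 → 42 → 41 → 39 → 35
It first returns after 14 out-shuffles.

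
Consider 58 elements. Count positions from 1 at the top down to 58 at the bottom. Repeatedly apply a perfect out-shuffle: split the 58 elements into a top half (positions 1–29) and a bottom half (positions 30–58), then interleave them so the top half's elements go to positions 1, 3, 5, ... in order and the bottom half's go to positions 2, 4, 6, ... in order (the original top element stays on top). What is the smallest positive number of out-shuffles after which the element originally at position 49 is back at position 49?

Follow position 49 under repeated out-shuffles:
49 → 40 → 22 → 43 → 28 → 55 → 52 → 46 → 34 → 10 → 19 → 37 → 16 → 31 → 4 → 7 → 13 → 25 → 49
It first returns after 18 out-shuffles.

18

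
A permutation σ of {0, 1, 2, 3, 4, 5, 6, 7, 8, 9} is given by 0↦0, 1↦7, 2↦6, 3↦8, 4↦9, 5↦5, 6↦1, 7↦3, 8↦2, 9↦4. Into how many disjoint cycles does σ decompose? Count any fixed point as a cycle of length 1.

4

Cycle decomposition: (0) (1 7 3 8 2 6) (4 9) (5).
4 cycles.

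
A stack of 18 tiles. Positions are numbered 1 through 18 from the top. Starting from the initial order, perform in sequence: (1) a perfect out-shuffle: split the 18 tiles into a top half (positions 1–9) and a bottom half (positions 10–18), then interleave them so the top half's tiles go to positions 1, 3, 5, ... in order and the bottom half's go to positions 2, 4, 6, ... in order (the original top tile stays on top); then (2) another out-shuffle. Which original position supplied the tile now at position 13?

4

Undo the operations in reverse order, starting from position 13:
  undo op 2 (out-shuffle, from top half): 13 ← 7
  undo op 1 (out-shuffle, from top half): 7 ← 4
So the tile at position 13 came from original position 4.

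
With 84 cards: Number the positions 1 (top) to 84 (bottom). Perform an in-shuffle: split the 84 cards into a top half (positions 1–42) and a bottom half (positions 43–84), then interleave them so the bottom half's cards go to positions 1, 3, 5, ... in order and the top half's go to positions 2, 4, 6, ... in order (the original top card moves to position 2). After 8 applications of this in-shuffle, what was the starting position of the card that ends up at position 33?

33

Work backwards from position 33, undoing one in-shuffle at a time:
33 ← 59 ← 72 ← 36 ← 18 ← 9 ← 47 ← 66 ← 33
So the card now at position 33 started at position 33.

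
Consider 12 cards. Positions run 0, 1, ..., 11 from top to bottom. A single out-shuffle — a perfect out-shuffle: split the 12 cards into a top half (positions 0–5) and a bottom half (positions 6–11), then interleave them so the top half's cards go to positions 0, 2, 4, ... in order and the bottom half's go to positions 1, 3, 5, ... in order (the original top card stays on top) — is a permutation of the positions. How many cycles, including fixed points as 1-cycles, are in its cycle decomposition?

Trace each unvisited position around until it returns:
(0) (1 2 4 8 5 10 9 7 3 6) (11)
3 cycles in total.

3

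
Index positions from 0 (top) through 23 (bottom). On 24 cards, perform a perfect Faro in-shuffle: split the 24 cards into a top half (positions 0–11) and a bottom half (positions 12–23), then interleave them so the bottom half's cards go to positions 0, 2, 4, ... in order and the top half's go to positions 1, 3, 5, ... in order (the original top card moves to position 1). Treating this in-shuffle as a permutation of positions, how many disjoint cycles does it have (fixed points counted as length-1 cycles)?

2

Trace each unvisited position around until it returns:
(0 1 3 7 15 6 ... len 20) (4 9 19 14)
2 cycles in total.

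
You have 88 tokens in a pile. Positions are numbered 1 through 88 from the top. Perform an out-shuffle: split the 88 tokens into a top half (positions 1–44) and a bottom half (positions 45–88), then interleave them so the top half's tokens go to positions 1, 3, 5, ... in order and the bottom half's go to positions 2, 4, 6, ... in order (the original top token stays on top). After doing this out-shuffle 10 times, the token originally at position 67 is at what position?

Track the token's position through each out-shuffle:
67 → 46 → 4 → 7 → 13 → 25 → 49 → 10 → 19 → 37 → 73

73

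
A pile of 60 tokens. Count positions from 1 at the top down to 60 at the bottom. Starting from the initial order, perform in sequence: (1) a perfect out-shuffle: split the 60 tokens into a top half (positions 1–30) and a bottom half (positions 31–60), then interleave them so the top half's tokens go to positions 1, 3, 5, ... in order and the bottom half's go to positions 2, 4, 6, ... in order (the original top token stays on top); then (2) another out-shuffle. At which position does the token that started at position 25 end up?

38

Track the token from position 25 forward through each operation:
  after op 1 (out-shuffle): 25 → 49
  after op 2 (out-shuffle): 49 → 38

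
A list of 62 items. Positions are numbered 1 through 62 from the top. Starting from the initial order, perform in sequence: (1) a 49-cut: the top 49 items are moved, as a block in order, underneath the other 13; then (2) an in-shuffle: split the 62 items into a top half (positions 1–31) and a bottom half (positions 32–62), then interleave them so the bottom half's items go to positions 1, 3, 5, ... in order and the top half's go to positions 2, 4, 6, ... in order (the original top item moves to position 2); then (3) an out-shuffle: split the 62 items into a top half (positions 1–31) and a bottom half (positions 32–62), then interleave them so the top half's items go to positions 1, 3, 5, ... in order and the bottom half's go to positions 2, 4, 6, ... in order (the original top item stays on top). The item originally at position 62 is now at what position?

51

Track the item from position 62 forward through each operation:
  after op 1 (cut 49): 62 → 13
  after op 2 (in-shuffle): 13 → 26
  after op 3 (out-shuffle): 26 → 51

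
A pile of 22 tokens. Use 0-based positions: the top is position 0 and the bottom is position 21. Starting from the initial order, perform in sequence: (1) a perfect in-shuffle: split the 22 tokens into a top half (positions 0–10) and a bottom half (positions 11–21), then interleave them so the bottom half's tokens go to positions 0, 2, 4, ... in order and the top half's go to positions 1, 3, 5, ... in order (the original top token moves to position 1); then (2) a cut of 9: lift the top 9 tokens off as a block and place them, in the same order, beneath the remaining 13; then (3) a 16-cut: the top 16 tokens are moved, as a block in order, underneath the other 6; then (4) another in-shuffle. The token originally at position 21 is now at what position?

12

Track the token from position 21 forward through each operation:
  after op 1 (in-shuffle): 21 → 20
  after op 2 (cut 9): 20 → 11
  after op 3 (cut 16): 11 → 17
  after op 4 (in-shuffle): 17 → 12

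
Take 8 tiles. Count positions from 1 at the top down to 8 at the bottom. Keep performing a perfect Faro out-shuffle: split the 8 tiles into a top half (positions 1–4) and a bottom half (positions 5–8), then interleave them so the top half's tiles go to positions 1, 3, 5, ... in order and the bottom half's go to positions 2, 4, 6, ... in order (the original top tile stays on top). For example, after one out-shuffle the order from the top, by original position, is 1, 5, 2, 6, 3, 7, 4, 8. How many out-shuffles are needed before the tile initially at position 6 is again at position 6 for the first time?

3

Follow position 6 under repeated out-shuffles:
6 → 4 → 7 → 6
It first returns after 3 out-shuffles.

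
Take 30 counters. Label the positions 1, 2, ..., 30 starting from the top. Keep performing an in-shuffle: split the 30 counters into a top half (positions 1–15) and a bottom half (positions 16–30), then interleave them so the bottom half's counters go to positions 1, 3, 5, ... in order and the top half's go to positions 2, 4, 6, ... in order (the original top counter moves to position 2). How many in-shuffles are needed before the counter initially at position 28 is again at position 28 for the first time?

5

Follow position 28 under repeated in-shuffles:
28 → 25 → 19 → 7 → 14 → 28
It first returns after 5 in-shuffles.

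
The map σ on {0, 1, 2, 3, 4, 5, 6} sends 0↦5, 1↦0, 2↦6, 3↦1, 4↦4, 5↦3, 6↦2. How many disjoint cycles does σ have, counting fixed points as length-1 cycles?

3

Cycle decomposition: (0 5 3 1) (2 6) (4).
3 cycles.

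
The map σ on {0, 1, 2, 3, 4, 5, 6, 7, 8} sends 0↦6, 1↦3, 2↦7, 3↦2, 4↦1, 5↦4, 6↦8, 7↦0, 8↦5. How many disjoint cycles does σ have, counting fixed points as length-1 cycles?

1

Cycle decomposition: (0 6 8 5 4 1 3 2 7).
1 cycle.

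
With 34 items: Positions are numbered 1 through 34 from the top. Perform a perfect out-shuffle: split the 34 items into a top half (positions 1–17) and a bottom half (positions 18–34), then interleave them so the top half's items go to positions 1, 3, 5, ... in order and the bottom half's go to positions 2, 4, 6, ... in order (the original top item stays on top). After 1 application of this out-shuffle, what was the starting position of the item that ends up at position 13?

7

Work backwards from position 13, undoing one out-shuffle at a time:
13 ← 7
So the item now at position 13 started at position 7.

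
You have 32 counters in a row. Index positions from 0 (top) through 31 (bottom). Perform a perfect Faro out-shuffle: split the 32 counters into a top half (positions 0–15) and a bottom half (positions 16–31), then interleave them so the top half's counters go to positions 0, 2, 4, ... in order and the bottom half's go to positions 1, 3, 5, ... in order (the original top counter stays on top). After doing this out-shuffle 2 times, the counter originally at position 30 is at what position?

Track the counter's position through each out-shuffle:
30 → 29 → 27

27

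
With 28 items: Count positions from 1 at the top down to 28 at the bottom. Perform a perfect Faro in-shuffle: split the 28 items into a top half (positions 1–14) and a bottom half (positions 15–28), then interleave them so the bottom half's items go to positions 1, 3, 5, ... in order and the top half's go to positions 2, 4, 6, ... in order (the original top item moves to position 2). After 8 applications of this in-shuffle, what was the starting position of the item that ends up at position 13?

Work backwards from position 13, undoing one in-shuffle at a time:
13 ← 21 ← 25 ← 27 ← 28 ← 14 ← 7 ← 18 ← 9
So the item now at position 13 started at position 9.

9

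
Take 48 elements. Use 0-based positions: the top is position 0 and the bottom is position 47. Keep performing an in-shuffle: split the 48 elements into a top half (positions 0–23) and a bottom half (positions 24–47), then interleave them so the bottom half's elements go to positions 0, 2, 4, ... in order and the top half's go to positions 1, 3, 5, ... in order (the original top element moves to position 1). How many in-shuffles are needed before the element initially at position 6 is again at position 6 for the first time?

Follow position 6 under repeated in-shuffles:
6 → 13 → 27 → 6
It first returns after 3 in-shuffles.

3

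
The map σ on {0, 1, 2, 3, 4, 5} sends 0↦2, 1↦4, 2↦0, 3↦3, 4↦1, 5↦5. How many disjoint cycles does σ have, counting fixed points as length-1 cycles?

Cycle decomposition: (0 2) (1 4) (3) (5).
4 cycles.

4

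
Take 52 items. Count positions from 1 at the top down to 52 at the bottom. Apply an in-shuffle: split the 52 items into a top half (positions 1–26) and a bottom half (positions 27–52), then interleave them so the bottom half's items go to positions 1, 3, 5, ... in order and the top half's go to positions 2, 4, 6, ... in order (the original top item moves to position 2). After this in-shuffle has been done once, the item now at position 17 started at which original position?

35

Work backwards from position 17, undoing one in-shuffle at a time:
17 ← 35
So the item now at position 17 started at position 35.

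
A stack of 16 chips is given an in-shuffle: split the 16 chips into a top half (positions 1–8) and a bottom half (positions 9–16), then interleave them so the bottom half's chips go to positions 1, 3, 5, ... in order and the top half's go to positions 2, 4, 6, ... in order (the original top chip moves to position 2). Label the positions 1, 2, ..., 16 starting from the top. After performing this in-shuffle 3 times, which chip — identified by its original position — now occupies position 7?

Work backwards from position 7, undoing one in-shuffle at a time:
7 ← 12 ← 6 ← 3
So the chip now at position 7 started at position 3.

3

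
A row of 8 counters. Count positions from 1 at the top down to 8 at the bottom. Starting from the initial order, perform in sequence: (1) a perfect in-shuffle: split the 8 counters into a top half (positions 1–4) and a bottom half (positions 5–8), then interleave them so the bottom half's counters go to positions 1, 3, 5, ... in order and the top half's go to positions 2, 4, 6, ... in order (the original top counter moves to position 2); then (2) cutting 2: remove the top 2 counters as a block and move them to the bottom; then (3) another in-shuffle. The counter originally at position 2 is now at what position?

Track the counter from position 2 forward through each operation:
  after op 1 (in-shuffle): 2 → 4
  after op 2 (cut 2): 4 → 2
  after op 3 (in-shuffle): 2 → 4

4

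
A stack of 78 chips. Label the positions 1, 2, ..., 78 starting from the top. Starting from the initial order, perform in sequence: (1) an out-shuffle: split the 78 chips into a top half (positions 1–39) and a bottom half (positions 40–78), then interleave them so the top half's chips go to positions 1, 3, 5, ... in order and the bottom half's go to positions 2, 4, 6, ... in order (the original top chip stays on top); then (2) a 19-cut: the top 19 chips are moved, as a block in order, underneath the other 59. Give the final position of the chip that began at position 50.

3

Track the chip from position 50 forward through each operation:
  after op 1 (out-shuffle): 50 → 22
  after op 2 (cut 19): 22 → 3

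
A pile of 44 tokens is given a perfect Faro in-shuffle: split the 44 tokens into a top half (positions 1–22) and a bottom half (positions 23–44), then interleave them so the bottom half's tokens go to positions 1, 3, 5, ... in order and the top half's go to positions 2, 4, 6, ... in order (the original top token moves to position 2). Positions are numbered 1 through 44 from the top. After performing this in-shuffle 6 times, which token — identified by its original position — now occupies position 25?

Work backwards from position 25, undoing one in-shuffle at a time:
25 ← 35 ← 40 ← 20 ← 10 ← 5 ← 25
So the token now at position 25 started at position 25.

25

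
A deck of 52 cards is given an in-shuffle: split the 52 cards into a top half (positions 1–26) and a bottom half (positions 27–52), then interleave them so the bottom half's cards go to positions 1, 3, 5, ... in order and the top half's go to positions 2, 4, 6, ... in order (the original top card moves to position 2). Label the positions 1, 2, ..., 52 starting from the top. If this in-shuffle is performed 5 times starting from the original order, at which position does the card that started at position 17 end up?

Track the card's position through each in-shuffle:
17 → 34 → 15 → 30 → 7 → 14

14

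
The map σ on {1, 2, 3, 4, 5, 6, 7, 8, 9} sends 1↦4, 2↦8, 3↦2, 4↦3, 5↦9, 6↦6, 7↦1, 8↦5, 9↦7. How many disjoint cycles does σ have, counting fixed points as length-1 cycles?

Cycle decomposition: (1 4 3 2 8 5 9 7) (6).
2 cycles.

2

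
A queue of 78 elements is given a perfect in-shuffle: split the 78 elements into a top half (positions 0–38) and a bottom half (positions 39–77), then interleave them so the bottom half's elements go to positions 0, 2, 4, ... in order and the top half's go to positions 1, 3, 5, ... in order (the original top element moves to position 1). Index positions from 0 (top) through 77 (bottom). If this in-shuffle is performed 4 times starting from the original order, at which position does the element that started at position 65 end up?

Track the element's position through each in-shuffle:
65 → 52 → 26 → 53 → 28

28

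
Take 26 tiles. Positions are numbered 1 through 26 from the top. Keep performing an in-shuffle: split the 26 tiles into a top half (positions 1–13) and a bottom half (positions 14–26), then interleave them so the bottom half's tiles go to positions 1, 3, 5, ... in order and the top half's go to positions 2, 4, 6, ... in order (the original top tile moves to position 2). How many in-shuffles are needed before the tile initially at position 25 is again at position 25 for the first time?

18

Follow position 25 under repeated in-shuffles:
25 → 23 → 19 → 11 → 22 → 17 → 7 → 14 → 1 → 2 → 4 → 8 → 16 → 5 → 10 → 20 → 13 → 26 → 25
It first returns after 18 in-shuffles.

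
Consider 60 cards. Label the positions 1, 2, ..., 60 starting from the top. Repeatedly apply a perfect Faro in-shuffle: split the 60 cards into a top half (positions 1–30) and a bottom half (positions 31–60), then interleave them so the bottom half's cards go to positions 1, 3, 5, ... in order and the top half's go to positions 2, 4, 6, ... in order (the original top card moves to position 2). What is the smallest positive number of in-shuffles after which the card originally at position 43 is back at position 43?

60

Follow position 43 under repeated in-shuffles:
43 → 25 → 50 → 39 → 17 → 34 → 7 → 14 → ... → 43 (length 60)
It first returns after 60 in-shuffles.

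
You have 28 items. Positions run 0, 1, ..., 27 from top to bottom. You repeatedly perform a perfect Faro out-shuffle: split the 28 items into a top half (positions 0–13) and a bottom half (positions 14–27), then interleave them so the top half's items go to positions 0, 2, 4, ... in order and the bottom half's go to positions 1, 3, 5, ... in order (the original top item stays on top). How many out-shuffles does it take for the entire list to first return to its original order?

18

The out-shuffle permutes the 28 positions with cycle lengths [1, 1, 2, 6, 18].
Every item is home exactly when every cycle has completed a whole number of laps, i.e. after lcm(1, 2, 6, 18) = 18 out-shuffles.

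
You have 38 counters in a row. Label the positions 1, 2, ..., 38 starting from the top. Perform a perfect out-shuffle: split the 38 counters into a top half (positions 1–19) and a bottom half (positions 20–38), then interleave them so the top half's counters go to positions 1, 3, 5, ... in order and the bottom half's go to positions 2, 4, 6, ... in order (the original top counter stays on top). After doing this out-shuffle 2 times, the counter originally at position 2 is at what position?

Track the counter's position through each out-shuffle:
2 → 3 → 5

5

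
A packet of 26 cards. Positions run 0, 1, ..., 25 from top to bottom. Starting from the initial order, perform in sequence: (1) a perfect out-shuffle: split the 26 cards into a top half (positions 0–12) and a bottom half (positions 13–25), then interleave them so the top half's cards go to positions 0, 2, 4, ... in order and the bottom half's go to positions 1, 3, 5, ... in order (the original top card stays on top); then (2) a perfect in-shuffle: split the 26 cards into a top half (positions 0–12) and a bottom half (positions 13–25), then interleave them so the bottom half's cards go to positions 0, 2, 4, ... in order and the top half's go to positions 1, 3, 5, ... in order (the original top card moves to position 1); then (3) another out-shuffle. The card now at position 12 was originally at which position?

Undo the operations in reverse order, starting from position 12:
  undo op 3 (out-shuffle, from top half): 12 ← 6
  undo op 2 (in-shuffle, from bottom half): 6 ← 16
  undo op 1 (out-shuffle, from top half): 16 ← 8
So the card at position 12 came from original position 8.

8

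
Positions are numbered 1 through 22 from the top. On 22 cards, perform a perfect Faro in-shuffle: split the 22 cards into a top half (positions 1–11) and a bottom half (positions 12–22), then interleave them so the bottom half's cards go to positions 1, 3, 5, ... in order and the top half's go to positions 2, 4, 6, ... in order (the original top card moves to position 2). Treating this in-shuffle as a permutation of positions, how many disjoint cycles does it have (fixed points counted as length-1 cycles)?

2

Trace each unvisited position around until it returns:
(1 2 4 8 16 9 ... len 11) (5 10 20 17 11 22 ... len 11)
2 cycles in total.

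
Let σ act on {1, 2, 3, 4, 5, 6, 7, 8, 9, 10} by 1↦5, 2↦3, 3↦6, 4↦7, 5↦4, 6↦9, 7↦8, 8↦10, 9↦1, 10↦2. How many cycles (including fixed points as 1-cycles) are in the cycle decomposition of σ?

1

Cycle decomposition: (1 5 4 7 8 10 2 3 6 9).
1 cycle.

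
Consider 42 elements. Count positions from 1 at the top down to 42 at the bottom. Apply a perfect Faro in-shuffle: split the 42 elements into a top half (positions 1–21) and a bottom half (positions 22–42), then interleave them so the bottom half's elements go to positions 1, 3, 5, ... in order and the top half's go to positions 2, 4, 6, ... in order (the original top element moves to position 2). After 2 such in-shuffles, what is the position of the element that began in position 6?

Track the element's position through each in-shuffle:
6 → 12 → 24

24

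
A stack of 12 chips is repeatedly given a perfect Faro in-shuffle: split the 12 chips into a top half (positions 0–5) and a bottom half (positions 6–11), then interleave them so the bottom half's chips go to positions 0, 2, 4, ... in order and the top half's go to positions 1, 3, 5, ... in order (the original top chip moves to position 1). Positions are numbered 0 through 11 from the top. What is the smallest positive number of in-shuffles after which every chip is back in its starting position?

12

The in-shuffle permutes the 12 positions with cycle lengths [12].
Every chip is home exactly when every cycle has completed a whole number of laps, i.e. after lcm(12) = 12 in-shuffles.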